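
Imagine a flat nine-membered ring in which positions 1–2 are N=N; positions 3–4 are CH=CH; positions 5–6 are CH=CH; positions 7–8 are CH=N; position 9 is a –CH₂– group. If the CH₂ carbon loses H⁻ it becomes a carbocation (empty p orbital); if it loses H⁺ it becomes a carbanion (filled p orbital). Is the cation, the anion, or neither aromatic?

Both ions have a continuous loop of p orbitals — each ring atom is sp².
Cation: 4 × 2 + 0 = 8 π electrons → 4(2), antiaromatic.
Anion: 4 × 2 + 2 = 10 π electrons → 4(2)+2, aromatic.

The anion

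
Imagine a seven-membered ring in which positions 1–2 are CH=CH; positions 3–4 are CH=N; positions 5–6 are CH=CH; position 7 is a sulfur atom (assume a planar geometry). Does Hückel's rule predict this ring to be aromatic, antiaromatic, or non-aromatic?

Check conjugation: every atom in a ring double bond is sp² and brings one electron to the p orbital; each sp² =N– keeps its lone pair in-plane and puts one electron into the π system; the sulfur donates one lone pair from its p orbital — every position has a p orbital, so the cyclic π system is continuous.
Adding the contributions, 3 × 2 = 6 from the double-bond units + 2 from the S atom = 8.
8 = 4(2); a planar, fully conjugated 4n system is antiaromatic.

Antiaromatic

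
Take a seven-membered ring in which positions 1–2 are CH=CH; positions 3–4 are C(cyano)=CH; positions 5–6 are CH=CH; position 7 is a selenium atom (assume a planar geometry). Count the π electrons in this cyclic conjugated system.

8

Every ring atom contributes a p orbital perpendicular to the ring (every atom in a ring double bond is sp² and brings one electron to the p orbital; the selenium donates one lone pair from its p orbital), so the π system is cyclic and fully conjugated.
Counting π electrons: 3 × 2 = 6 from the double-bond units + 2 from the Se atom = 8.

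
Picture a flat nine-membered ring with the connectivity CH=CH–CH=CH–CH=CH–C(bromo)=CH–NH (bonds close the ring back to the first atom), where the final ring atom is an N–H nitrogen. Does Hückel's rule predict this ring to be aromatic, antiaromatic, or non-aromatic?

The p orbitals form a continuous loop: the double-bond atoms are sp², each contributing one p electron; the pyrrole-type nitrogen donates its lone pair from the p orbital. The ring is fully conjugated.
π-electron count: 4 × 2 = 8 from the double-bond units + 2 from the NH atom = 10.
10 = 4(2) + 2, which satisfies Hückel's 4n+2 rule.

Aromatic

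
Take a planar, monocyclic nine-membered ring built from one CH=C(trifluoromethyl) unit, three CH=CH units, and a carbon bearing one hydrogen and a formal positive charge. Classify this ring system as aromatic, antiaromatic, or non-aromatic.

The p orbitals form a continuous loop: each doubly-bonded ring atom is sp² with one p-orbital electron; the carbocation has an empty p orbital. The ring is fully conjugated.
Tallying contributions gives 4 × 2 = 8 from the double-bond units + 0 from the CH(+) atom = 8.
8 is a 4n count (n = 2), so the planar conjugated ring is antiaromatic.

Antiaromatic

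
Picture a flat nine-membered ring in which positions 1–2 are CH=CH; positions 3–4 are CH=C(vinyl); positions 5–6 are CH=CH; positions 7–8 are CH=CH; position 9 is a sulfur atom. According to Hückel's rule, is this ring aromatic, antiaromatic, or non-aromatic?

Aromatic

The p orbitals form a continuous loop: the double-bond atoms are sp², each contributing one p electron; the sulfur donates one lone pair from its p orbital. The ring is fully conjugated.
Tallying contributions gives 4 × 2 = 8 from the double-bond units + 2 from the S atom = 10.
That gives a 4n+2 count (10, n = 2).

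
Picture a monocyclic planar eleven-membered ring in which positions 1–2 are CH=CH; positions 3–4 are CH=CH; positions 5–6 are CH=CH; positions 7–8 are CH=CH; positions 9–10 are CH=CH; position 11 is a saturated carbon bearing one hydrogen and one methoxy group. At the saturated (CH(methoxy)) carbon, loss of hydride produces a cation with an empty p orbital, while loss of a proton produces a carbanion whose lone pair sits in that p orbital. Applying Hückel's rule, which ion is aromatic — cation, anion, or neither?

The cation

Once that carbon is sp², every ring atom has a p orbital and both ions are fully conjugated.
Cation: 5 × 2 + 0 = 10 π electrons → 4(2)+2, aromatic.
Anion: 5 × 2 + 2 = 12 π electrons → 4(3), antiaromatic.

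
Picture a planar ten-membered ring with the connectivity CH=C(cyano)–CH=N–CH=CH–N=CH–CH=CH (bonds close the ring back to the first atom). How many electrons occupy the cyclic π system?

The p orbitals form a continuous loop: each doubly-bonded ring atom is sp² with one p-orbital electron; each =N– nitrogen is pyridine-type (lone pair in the sp² plane, one electron in the p orbital). The ring is fully conjugated.
Counting π electrons: 5 × 2 = 10 from the 5 double-bond units.

10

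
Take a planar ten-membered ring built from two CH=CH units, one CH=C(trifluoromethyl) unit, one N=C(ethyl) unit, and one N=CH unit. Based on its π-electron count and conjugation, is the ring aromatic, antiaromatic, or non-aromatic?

Aromatic

All ring atoms are sp² and supply a p orbital to the ring (each doubly-bonded ring atom is sp² with one p-orbital electron; each sp² =N– keeps its lone pair in-plane and puts one electron into the π system); the conjugation is uninterrupted.
Counting π electrons: 5 × 2 = 10 from the 5 double-bond units.
Since 10 = 4·2 + 2, the ring meets the 4n+2 criterion.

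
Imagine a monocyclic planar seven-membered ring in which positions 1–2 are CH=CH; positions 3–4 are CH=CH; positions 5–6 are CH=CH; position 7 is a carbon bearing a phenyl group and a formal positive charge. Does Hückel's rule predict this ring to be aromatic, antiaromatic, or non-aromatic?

All ring atoms are sp² and supply a p orbital to the ring (each doubly-bonded ring atom is sp² with one p-orbital electron; the carbocation has an empty p orbital); the conjugation is uninterrupted.
π-electron count: 3 × 2 = 6 from the double-bond units + 0 from the C(phenyl)(+) atom = 6.
Since 6 = 4·1 + 2, the ring meets the 4n+2 criterion.

Aromatic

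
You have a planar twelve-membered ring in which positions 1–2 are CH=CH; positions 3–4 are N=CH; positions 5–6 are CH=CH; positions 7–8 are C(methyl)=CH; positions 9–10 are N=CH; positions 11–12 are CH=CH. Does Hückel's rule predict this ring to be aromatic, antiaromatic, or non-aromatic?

The p orbitals form a continuous loop: each doubly-bonded ring atom is sp² with one p-orbital electron; the doubly-bonded nitrogens are pyridine-type — their lone pairs lie in the ring plane, leaving one electron in the p orbital. The ring is fully conjugated.
Adding the contributions, 6 × 2 = 12 from the 6 double-bond units.
A 4n π count (12, n = 3) in a planar conjugated ring means antiaromatic.

Antiaromatic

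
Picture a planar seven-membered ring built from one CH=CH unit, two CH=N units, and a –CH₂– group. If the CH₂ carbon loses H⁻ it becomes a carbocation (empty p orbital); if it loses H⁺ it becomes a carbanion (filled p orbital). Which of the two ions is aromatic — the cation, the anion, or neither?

The cation

In either ion the ring is fully conjugated: every atom, including the new sp² carbon, supplies a p orbital.
Cation: 3 × 2 + 0 = 6 π electrons → 4(1)+2, aromatic.
Anion: 3 × 2 + 2 = 8 π electrons → 4(2), antiaromatic.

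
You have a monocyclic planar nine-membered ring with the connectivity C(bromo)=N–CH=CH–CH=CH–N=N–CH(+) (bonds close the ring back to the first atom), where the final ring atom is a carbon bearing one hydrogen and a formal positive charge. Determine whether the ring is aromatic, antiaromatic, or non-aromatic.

Antiaromatic

All ring atoms are sp² and supply a p orbital to the ring (each doubly-bonded ring atom is sp² with one p-orbital electron; each sp² =N– keeps its lone pair in-plane and puts one electron into the π system; the carbocation has an empty p orbital); the conjugation is uninterrupted.
Adding the contributions, 4 × 2 = 8 from the double-bond units + 0 from the CH(+) atom = 8.
8 = 4(2); a planar, fully conjugated 4n system is antiaromatic.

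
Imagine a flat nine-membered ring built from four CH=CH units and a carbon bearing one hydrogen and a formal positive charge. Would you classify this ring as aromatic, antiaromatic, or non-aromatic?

All ring atoms are sp² and supply a p orbital to the ring (each doubly-bonded ring atom is sp² with one p-orbital electron; the carbocation has an empty p orbital); the conjugation is uninterrupted.
Counting π electrons: 4 × 2 = 8 from the double-bond units + 0 from the CH(+) atom = 8.
8 is a 4n count (n = 2), so the planar conjugated ring is antiaromatic.

Antiaromatic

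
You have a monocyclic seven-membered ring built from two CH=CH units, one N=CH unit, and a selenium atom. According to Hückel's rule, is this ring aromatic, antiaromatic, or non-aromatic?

The p orbitals form a continuous loop: each doubly-bonded ring atom is sp² with one p-orbital electron; each sp² =N– keeps its lone pair in-plane and puts one electron into the π system; the selenium donates one lone pair from its p orbital. The ring is fully conjugated.
Tallying contributions gives 3 × 2 = 6 from the double-bond units + 2 from the Se atom = 8.
With 8 = 4·2 π electrons, Hückel's rule classifies the planar ring as antiaromatic.

Antiaromatic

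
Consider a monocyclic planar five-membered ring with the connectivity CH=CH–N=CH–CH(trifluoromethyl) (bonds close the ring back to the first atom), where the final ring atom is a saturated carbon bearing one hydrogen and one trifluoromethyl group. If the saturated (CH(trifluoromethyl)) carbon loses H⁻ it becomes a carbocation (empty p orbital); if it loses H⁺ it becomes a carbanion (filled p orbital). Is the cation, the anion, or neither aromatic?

The anion

Both ions have a continuous loop of p orbitals — each ring atom is sp².
Cation: 2 × 2 + 0 = 4 π electrons → 4(1), antiaromatic.
Anion: 2 × 2 + 2 = 6 π electrons → 4(1)+2, aromatic.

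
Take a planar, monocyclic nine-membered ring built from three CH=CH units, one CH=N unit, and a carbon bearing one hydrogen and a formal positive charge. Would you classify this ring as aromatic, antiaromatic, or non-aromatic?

Antiaromatic

All ring atoms are sp² and supply a p orbital to the ring (each doubly-bonded ring atom is sp² with one p-orbital electron; each sp² =N– keeps its lone pair in-plane and puts one electron into the π system; the carbocation has an empty p orbital); the conjugation is uninterrupted.
π-electron count: 4 × 2 = 8 from the double-bond units + 0 from the CH(+) atom = 8.
A 4n π count (8, n = 2) in a planar conjugated ring means antiaromatic.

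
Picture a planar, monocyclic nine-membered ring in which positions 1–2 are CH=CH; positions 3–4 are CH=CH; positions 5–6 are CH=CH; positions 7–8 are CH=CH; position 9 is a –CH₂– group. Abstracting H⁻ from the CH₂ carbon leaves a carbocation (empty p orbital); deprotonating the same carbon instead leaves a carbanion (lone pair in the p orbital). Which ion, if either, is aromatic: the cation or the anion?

Once that carbon is sp², every ring atom has a p orbital and both ions are fully conjugated.
Cation: 4 × 2 + 0 = 8 π electrons → 4(2), antiaromatic.
Anion: 4 × 2 + 2 = 10 π electrons → 4(2)+2, aromatic.

The anion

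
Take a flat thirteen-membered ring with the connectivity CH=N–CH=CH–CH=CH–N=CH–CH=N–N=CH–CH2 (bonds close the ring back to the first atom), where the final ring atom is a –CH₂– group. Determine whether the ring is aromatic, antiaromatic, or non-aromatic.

The CH2 position has four σ bonds — the tetrahedral CH₂ carbon is sp³ and has no p orbital in the ring π system — so the cyclic conjugation is interrupted.
Without a continuous loop of overlapping p orbitals the Hückel electron count never comes into play.

Non-aromatic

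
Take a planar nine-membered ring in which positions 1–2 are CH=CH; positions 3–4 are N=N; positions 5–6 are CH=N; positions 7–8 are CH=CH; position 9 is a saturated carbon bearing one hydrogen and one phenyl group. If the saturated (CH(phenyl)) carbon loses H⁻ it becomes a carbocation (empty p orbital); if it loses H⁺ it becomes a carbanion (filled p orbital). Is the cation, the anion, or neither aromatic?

The anion

In either ion the ring is fully conjugated: every atom, including the new sp² carbon, supplies a p orbital.
Cation: 4 × 2 + 0 = 8 π electrons → 4(2), antiaromatic.
Anion: 4 × 2 + 2 = 10 π electrons → 4(2)+2, aromatic.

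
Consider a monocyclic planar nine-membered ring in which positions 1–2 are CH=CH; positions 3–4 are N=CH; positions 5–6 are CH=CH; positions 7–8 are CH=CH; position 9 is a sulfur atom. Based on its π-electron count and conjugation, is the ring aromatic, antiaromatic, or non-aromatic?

Aromatic

The p orbitals form a continuous loop: the double-bond atoms are sp², each contributing one p electron; each =N– nitrogen is pyridine-type (lone pair in the sp² plane, one electron in the p orbital); the sulfur donates one lone pair from its p orbital. The ring is fully conjugated.
Adding the contributions, 4 × 2 = 8 from the double-bond units + 2 from the S atom = 10.
Since 10 = 4·2 + 2, the ring meets the 4n+2 criterion.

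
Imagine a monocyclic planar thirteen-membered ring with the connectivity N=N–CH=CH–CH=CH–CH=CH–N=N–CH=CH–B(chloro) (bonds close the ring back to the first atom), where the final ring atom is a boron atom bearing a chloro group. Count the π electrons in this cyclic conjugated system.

Check conjugation: every atom in a ring double bond is sp² and brings one electron to the p orbital; the doubly-bonded nitrogens are pyridine-type — their lone pairs lie in the ring plane, leaving one electron in the p orbital; the boron has an empty p orbital — every position has a p orbital, so the cyclic π system is continuous.
Tallying contributions gives 6 × 2 = 12 from the double-bond units + 0 from the B(chloro) atom = 12.

12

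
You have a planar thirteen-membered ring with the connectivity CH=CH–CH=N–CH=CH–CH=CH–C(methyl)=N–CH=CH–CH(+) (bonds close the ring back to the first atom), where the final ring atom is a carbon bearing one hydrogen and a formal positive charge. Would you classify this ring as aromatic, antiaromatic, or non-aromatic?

All ring atoms are sp² and supply a p orbital to the ring (every atom in a ring double bond is sp² and brings one electron to the p orbital; each =N– nitrogen is pyridine-type (lone pair in the sp² plane, one electron in the p orbital); the carbocation has an empty p orbital); the conjugation is uninterrupted.
π-electron count: 6 × 2 = 12 from the double-bond units + 0 from the CH(+) atom = 12.
A 4n π count (12, n = 3) in a planar conjugated ring means antiaromatic.

Antiaromatic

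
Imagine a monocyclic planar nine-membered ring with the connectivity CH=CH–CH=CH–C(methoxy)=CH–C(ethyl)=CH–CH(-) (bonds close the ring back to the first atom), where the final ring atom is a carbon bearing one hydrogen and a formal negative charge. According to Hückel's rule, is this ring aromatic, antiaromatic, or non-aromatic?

Aromatic

Every ring atom contributes a p orbital perpendicular to the ring (each doubly-bonded ring atom is sp² with one p-orbital electron; the carbanion's lone pair occupies the p orbital), so the π system is cyclic and fully conjugated.
π-electron count: 4 × 2 = 8 from the double-bond units + 2 from the CH(-) atom = 10.
Since 10 = 4·2 + 2, the ring meets the 4n+2 criterion.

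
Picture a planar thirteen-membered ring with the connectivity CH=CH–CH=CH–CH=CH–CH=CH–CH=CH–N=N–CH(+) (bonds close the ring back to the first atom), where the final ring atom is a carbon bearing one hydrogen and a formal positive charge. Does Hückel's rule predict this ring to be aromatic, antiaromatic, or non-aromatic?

Antiaromatic

All ring atoms are sp² and supply a p orbital to the ring (every atom in a ring double bond is sp² and brings one electron to the p orbital; each sp² =N– keeps its lone pair in-plane and puts one electron into the π system; the carbocation has an empty p orbital); the conjugation is uninterrupted.
π-electron count: 6 × 2 = 12 from the double-bond units + 0 from the CH(+) atom = 12.
12 = 4(3); a planar, fully conjugated 4n system is antiaromatic.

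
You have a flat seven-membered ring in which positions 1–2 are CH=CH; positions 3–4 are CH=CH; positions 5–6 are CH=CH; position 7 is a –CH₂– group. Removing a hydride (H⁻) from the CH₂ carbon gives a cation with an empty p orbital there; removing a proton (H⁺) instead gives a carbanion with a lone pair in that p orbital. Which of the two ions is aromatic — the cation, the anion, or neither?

In either ion the ring is fully conjugated: every atom, including the new sp² carbon, supplies a p orbital.
Cation: 3 × 2 + 0 = 6 π electrons → 4(1)+2, aromatic.
Anion: 3 × 2 + 2 = 8 π electrons → 4(2), antiaromatic.

The cation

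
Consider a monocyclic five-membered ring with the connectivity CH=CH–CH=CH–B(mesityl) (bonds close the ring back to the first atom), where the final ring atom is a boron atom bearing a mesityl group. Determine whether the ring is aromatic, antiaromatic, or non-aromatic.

Check conjugation: every atom in a ring double bond is sp² and brings one electron to the p orbital; the boron has an empty p orbital — every position has a p orbital, so the cyclic π system is continuous.
Counting π electrons: 2 × 2 = 4 from the double-bond units + 0 from the B(mesityl) atom = 4.
4 = 4(1); a planar, fully conjugated 4n system is antiaromatic.

Antiaromatic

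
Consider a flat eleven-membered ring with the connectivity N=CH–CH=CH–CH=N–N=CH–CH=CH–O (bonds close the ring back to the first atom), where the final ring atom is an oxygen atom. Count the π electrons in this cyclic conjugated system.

Check conjugation: the double-bond atoms are sp², each contributing one p electron; each =N– nitrogen is pyridine-type (lone pair in the sp² plane, one electron in the p orbital); the oxygen donates one lone pair from its p orbital — every position has a p orbital, so the cyclic π system is continuous.
Tallying contributions gives 5 × 2 = 10 from the double-bond units + 2 from the O atom = 12.

12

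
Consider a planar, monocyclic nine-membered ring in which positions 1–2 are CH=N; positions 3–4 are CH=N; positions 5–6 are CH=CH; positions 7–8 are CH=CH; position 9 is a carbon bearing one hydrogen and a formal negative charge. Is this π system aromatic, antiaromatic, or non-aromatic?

Aromatic

Check conjugation: the double-bond atoms are sp², each contributing one p electron; each =N– nitrogen is pyridine-type (lone pair in the sp² plane, one electron in the p orbital); the carbanion's lone pair occupies the p orbital — every position has a p orbital, so the cyclic π system is continuous.
π-electron count: 4 × 2 = 8 from the double-bond units + 2 from the CH(-) atom = 10.
10 = 4(2) + 2, which satisfies Hückel's 4n+2 rule.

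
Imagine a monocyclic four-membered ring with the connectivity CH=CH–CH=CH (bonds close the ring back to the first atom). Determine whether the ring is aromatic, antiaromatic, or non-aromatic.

Every ring atom contributes a p orbital perpendicular to the ring (each doubly-bonded ring atom is sp² with one p-orbital electron), so the π system is cyclic and fully conjugated.
π-electron count: 2 × 2 = 4 from the 2 double-bond units.
4 is a 4n count (n = 1), so the planar conjugated ring is antiaromatic.
(This ring is cyclobutadiene.)

Antiaromatic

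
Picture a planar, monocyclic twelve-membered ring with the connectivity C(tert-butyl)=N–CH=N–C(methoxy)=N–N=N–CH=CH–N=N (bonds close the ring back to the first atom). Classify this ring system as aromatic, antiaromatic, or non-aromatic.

Check conjugation: each doubly-bonded ring atom is sp² with one p-orbital electron; each =N– nitrogen is pyridine-type (lone pair in the sp² plane, one electron in the p orbital) — every position has a p orbital, so the cyclic π system is continuous.
Counting π electrons: 6 × 2 = 12 from the 6 double-bond units.
With 12 = 4·3 π electrons, Hückel's rule classifies the planar ring as antiaromatic.

Antiaromatic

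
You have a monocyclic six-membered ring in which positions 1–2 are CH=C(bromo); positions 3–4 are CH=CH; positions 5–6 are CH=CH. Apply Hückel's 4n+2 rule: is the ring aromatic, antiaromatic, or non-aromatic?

Aromatic

Check conjugation: every atom in a ring double bond is sp² and brings one electron to the p orbital — every position has a p orbital, so the cyclic π system is continuous.
Adding the contributions, 3 × 2 = 6 from the 3 double-bond units.
Since 6 = 4·1 + 2, the ring meets the 4n+2 criterion.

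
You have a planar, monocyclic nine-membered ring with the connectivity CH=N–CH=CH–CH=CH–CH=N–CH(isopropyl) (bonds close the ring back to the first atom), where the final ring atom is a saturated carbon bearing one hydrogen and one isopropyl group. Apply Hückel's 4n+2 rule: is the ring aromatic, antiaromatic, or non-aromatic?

At the CH(isopropyl) position, that saturated carbon is sp³ and has no p orbital in the ring π system; the ring's p-orbital overlap is broken there.
Broken conjugation rules out both aromaticity and antiaromaticity.

Non-aromatic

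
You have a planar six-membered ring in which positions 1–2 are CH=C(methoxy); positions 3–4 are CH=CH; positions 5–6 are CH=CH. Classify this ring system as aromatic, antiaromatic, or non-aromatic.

Aromatic

Check conjugation: each doubly-bonded ring atom is sp² with one p-orbital electron — every position has a p orbital, so the cyclic π system is continuous.
Adding the contributions, 3 × 2 = 6 from the 3 double-bond units.
Since 6 = 4·1 + 2, the ring meets the 4n+2 criterion.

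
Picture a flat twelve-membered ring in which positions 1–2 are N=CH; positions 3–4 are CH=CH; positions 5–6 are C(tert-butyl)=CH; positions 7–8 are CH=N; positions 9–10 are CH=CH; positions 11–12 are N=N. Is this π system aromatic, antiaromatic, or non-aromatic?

Every ring atom contributes a p orbital perpendicular to the ring (the double-bond atoms are sp², each contributing one p electron; each =N– nitrogen is pyridine-type (lone pair in the sp² plane, one electron in the p orbital)), so the π system is cyclic and fully conjugated.
π-electron count: 6 × 2 = 12 from the 6 double-bond units.
A 4n π count (12, n = 3) in a planar conjugated ring means antiaromatic.

Antiaromatic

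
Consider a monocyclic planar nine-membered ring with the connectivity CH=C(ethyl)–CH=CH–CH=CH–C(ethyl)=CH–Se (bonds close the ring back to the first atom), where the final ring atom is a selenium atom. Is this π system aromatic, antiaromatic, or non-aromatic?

Aromatic

Every ring atom contributes a p orbital perpendicular to the ring (the double-bond atoms are sp², each contributing one p electron; the selenium donates one lone pair from its p orbital), so the π system is cyclic and fully conjugated.
Tallying contributions gives 4 × 2 = 8 from the double-bond units + 2 from the Se atom = 10.
With 10 π electrons (n = 2), the Hückel 4n+2 condition holds.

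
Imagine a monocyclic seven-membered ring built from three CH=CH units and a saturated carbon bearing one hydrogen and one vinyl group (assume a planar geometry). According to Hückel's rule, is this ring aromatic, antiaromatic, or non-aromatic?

The CH(vinyl) carbon is saturated: that saturated carbon is sp³ and has no p orbital in the ring π system. Conjugation is not continuous around the ring.
Without a continuous loop of overlapping p orbitals the Hückel electron count never comes into play.

Non-aromatic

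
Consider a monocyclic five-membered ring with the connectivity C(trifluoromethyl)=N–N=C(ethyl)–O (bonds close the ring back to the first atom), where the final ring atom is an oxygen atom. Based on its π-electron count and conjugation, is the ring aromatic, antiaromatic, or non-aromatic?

The p orbitals form a continuous loop: every atom in a ring double bond is sp² and brings one electron to the p orbital; each =N– nitrogen is pyridine-type (lone pair in the sp² plane, one electron in the p orbital); the oxygen donates one lone pair from its p orbital. The ring is fully conjugated.
Adding the contributions, 2 × 2 = 4 from the double-bond units + 2 from the O atom = 6.
6 = 4(1) + 2, which satisfies Hückel's 4n+2 rule.

Aromatic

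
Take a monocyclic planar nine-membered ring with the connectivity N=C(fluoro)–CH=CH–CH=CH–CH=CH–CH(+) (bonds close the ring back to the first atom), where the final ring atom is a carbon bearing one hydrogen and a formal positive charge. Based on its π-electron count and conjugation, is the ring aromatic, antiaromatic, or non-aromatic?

All ring atoms are sp² and supply a p orbital to the ring (every atom in a ring double bond is sp² and brings one electron to the p orbital; each =N– nitrogen is pyridine-type (lone pair in the sp² plane, one electron in the p orbital); the carbocation has an empty p orbital); the conjugation is uninterrupted.
Counting π electrons: 4 × 2 = 8 from the double-bond units + 0 from the CH(+) atom = 8.
With 8 = 4·2 π electrons, Hückel's rule classifies the planar ring as antiaromatic.

Antiaromatic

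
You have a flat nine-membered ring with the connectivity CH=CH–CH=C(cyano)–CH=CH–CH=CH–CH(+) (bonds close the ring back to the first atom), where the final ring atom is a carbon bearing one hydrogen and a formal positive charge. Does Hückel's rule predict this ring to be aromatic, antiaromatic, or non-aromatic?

All ring atoms are sp² and supply a p orbital to the ring (every atom in a ring double bond is sp² and brings one electron to the p orbital; the carbocation has an empty p orbital); the conjugation is uninterrupted.
π-electron count: 4 × 2 = 8 from the double-bond units + 0 from the CH(+) atom = 8.
A 4n π count (8, n = 2) in a planar conjugated ring means antiaromatic.

Antiaromatic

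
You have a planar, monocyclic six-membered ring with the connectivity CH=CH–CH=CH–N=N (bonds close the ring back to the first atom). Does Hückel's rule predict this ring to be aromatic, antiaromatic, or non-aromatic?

Check conjugation: each doubly-bonded ring atom is sp² with one p-orbital electron; the doubly-bonded nitrogens are pyridine-type — their lone pairs lie in the ring plane, leaving one electron in the p orbital — every position has a p orbital, so the cyclic π system is continuous.
Counting π electrons: 3 × 2 = 6 from the 3 double-bond units.
That gives a 4n+2 count (6, n = 1).

Aromatic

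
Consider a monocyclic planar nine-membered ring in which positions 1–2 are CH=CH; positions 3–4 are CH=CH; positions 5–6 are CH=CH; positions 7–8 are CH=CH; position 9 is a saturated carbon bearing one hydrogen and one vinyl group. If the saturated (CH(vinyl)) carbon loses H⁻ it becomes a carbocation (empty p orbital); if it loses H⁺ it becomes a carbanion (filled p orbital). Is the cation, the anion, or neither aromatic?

In both ions every ring atom is sp² and contributes a p orbital, so both rings are fully conjugated.
Cation: 4 × 2 + 0 = 8 π electrons → 4(2), antiaromatic.
Anion: 4 × 2 + 2 = 10 π electrons → 4(2)+2, aromatic.

The anion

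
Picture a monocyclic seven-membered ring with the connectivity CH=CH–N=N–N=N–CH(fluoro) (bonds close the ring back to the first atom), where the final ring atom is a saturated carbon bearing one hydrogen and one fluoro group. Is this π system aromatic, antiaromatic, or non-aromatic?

Because that saturated carbon is sp³ and has no p orbital in the ring π system at the CH(fluoro) position, the π system cannot extend all the way around the ring.
A ring that is not fully conjugated cannot be aromatic or antiaromatic regardless of its π-electron count.

Non-aromatic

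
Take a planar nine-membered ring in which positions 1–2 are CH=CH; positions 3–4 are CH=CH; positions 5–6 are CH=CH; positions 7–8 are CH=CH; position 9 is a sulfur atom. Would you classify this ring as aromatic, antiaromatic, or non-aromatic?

Aromatic

Check conjugation: every atom in a ring double bond is sp² and brings one electron to the p orbital; the sulfur donates one lone pair from its p orbital — every position has a p orbital, so the cyclic π system is continuous.
Counting π electrons: 4 × 2 = 8 from the double-bond units + 2 from the S atom = 10.
With 10 π electrons (n = 2), the Hückel 4n+2 condition holds.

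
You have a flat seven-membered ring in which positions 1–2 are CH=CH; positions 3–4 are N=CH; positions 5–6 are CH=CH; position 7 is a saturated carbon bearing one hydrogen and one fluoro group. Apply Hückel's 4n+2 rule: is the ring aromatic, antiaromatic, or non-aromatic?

Non-aromatic

Because that saturated carbon is sp³ and has no p orbital in the ring π system at the CH(fluoro) position, the π system cannot extend all the way around the ring.
Hückel's rule only applies to fully conjugated rings, so this one is simply non-aromatic.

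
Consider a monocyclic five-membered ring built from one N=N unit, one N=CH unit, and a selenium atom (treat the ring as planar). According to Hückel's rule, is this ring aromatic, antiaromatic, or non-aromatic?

Aromatic

Check conjugation: each doubly-bonded ring atom is sp² with one p-orbital electron; each =N– nitrogen is pyridine-type (lone pair in the sp² plane, one electron in the p orbital); the selenium donates one lone pair from its p orbital — every position has a p orbital, so the cyclic π system is continuous.
π-electron count: 2 × 2 = 4 from the double-bond units + 2 from the Se atom = 6.
6 = 4(1) + 2, which satisfies Hückel's 4n+2 rule.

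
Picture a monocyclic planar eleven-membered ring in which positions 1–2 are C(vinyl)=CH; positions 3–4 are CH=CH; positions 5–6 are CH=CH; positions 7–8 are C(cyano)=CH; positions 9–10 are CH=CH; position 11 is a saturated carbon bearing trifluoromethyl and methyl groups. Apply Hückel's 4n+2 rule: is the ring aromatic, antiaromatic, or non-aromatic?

Non-aromatic

Because that saturated carbon is sp³ and has no p orbital in the ring π system at the C(trifluoromethyl)(methyl) position, the π system cannot extend all the way around the ring.
Without a continuous loop of overlapping p orbitals the Hückel electron count never comes into play.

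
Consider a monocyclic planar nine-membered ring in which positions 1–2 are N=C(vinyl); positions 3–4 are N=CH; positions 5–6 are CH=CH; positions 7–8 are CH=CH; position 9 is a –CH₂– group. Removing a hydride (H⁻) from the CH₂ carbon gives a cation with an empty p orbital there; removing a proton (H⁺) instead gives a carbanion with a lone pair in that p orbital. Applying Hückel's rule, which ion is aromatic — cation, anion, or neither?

The anion

Once that carbon is sp², every ring atom has a p orbital and both ions are fully conjugated.
Cation: 4 × 2 + 0 = 8 π electrons → 4(2), antiaromatic.
Anion: 4 × 2 + 2 = 10 π electrons → 4(2)+2, aromatic.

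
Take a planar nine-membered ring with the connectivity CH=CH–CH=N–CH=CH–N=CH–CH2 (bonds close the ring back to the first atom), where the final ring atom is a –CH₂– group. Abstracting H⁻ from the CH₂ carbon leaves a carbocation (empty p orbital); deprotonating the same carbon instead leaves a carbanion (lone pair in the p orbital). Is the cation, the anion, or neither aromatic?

In both ions every ring atom is sp² and contributes a p orbital, so both rings are fully conjugated.
Cation: 4 × 2 + 0 = 8 π electrons → 4(2), antiaromatic.
Anion: 4 × 2 + 2 = 10 π electrons → 4(2)+2, aromatic.

The anion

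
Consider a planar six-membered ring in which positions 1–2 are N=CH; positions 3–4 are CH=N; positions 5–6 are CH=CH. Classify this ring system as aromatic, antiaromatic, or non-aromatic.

Aromatic

Every ring atom contributes a p orbital perpendicular to the ring (every atom in a ring double bond is sp² and brings one electron to the p orbital; the doubly-bonded nitrogens are pyridine-type — their lone pairs lie in the ring plane, leaving one electron in the p orbital), so the π system is cyclic and fully conjugated.
Adding the contributions, 3 × 2 = 6 from the 3 double-bond units.
6 = 4(1) + 2, which satisfies Hückel's 4n+2 rule.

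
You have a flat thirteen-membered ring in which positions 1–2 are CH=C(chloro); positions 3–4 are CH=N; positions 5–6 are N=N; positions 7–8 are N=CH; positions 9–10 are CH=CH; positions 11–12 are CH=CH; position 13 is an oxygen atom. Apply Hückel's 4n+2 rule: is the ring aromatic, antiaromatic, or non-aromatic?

All ring atoms are sp² and supply a p orbital to the ring (each doubly-bonded ring atom is sp² with one p-orbital electron; each sp² =N– keeps its lone pair in-plane and puts one electron into the π system; the oxygen donates one lone pair from its p orbital); the conjugation is uninterrupted.
Counting π electrons: 6 × 2 = 12 from the double-bond units + 2 from the O atom = 14.
With 14 π electrons (n = 3), the Hückel 4n+2 condition holds.

Aromatic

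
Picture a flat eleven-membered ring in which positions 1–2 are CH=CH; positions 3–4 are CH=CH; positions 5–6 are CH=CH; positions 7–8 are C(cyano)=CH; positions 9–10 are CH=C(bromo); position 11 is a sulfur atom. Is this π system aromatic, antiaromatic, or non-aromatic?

Antiaromatic

The p orbitals form a continuous loop: every atom in a ring double bond is sp² and brings one electron to the p orbital; the sulfur donates one lone pair from its p orbital. The ring is fully conjugated.
Tallying contributions gives 5 × 2 = 10 from the double-bond units + 2 from the S atom = 12.
12 = 4(3); a planar, fully conjugated 4n system is antiaromatic.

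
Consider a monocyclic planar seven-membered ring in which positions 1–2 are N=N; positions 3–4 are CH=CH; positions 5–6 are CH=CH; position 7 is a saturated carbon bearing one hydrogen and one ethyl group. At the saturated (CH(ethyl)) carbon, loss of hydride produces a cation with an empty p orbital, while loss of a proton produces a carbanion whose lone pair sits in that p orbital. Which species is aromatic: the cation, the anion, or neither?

Both ions have a continuous loop of p orbitals — each ring atom is sp².
Cation: 3 × 2 + 0 = 6 π electrons → 4(1)+2, aromatic.
Anion: 3 × 2 + 2 = 8 π electrons → 4(2), antiaromatic.

The cation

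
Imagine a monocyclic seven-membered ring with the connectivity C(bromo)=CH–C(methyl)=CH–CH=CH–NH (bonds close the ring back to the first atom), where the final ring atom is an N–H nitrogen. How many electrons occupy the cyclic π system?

Every ring atom contributes a p orbital perpendicular to the ring (every atom in a ring double bond is sp² and brings one electron to the p orbital; the pyrrole-type nitrogen donates its lone pair from the p orbital), so the π system is cyclic and fully conjugated.
Tallying contributions gives 3 × 2 = 6 from the double-bond units + 2 from the NH atom = 8.

8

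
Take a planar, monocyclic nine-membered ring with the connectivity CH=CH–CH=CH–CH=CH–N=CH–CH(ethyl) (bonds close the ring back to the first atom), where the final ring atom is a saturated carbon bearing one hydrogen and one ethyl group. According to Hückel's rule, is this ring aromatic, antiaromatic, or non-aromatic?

At the CH(ethyl) position, that saturated carbon is sp³ and has no p orbital in the ring π system; the ring's p-orbital overlap is broken there.
A ring that is not fully conjugated cannot be aromatic or antiaromatic regardless of its π-electron count.

Non-aromatic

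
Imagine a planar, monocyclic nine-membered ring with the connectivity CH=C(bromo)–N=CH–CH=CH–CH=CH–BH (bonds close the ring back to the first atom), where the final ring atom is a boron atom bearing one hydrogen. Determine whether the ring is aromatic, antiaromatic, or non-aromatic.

The p orbitals form a continuous loop: each doubly-bonded ring atom is sp² with one p-orbital electron; the doubly-bonded nitrogens are pyridine-type — their lone pairs lie in the ring plane, leaving one electron in the p orbital; the boron has an empty p orbital. The ring is fully conjugated.
Counting π electrons: 4 × 2 = 8 from the double-bond units + 0 from the BH atom = 8.
8 is a 4n count (n = 2), so the planar conjugated ring is antiaromatic.

Antiaromatic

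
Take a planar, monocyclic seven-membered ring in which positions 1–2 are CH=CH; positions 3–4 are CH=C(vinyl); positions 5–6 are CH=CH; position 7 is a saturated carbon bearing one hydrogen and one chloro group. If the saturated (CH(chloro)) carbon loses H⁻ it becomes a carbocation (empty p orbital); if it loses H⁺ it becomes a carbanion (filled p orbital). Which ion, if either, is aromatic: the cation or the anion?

The cation

Once that carbon is sp², every ring atom has a p orbital and both ions are fully conjugated.
Cation: 3 × 2 + 0 = 6 π electrons → 4(1)+2, aromatic.
Anion: 3 × 2 + 2 = 8 π electrons → 4(2), antiaromatic.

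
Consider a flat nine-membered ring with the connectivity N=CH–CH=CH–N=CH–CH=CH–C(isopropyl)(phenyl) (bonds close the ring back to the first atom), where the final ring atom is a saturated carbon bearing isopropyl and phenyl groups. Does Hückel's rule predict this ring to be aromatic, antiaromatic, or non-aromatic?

Non-aromatic

Because that saturated carbon is sp³ and has no p orbital in the ring π system at the C(isopropyl)(phenyl) position, the π system cannot extend all the way around the ring.
Hückel's rule only applies to fully conjugated rings, so this one is simply non-aromatic.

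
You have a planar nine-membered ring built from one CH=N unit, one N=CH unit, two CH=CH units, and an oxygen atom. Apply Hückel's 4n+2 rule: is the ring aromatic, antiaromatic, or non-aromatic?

All ring atoms are sp² and supply a p orbital to the ring (every atom in a ring double bond is sp² and brings one electron to the p orbital; each =N– nitrogen is pyridine-type (lone pair in the sp² plane, one electron in the p orbital); the oxygen donates one lone pair from its p orbital); the conjugation is uninterrupted.
Counting π electrons: 4 × 2 = 8 from the double-bond units + 2 from the O atom = 10.
Since 10 = 4·2 + 2, the ring meets the 4n+2 criterion.

Aromatic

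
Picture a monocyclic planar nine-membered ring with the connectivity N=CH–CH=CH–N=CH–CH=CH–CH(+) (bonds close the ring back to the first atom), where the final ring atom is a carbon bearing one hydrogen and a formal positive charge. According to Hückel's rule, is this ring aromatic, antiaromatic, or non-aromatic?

Antiaromatic

Every ring atom contributes a p orbital perpendicular to the ring (the double-bond atoms are sp², each contributing one p electron; the doubly-bonded nitrogens are pyridine-type — their lone pairs lie in the ring plane, leaving one electron in the p orbital; the carbocation has an empty p orbital), so the π system is cyclic and fully conjugated.
Counting π electrons: 4 × 2 = 8 from the double-bond units + 0 from the CH(+) atom = 8.
With 8 = 4·2 π electrons, Hückel's rule classifies the planar ring as antiaromatic.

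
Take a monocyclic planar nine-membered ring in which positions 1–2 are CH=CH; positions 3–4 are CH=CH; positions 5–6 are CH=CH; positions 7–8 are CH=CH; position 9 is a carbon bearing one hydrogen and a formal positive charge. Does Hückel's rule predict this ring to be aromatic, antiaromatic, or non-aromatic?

Every ring atom contributes a p orbital perpendicular to the ring (every atom in a ring double bond is sp² and brings one electron to the p orbital; the carbocation has an empty p orbital), so the π system is cyclic and fully conjugated.
Tallying contributions gives 4 × 2 = 8 from the double-bond units + 0 from the CH(+) atom = 8.
With 8 = 4·2 π electrons, Hückel's rule classifies the planar ring as antiaromatic.

Antiaromatic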